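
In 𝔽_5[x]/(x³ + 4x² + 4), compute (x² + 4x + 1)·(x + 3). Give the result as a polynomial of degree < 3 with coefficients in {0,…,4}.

Multiply in 𝔽_5[x]: (x² + 4x + 1)·(x + 3) = x³ + 2x² + 3x + 3.
Reduce using x³ ≡ x² + 1 (mod x³ + 4x² + 4).
Reduced: 3x² + 3x + 4.

3x^2 + 3x + 4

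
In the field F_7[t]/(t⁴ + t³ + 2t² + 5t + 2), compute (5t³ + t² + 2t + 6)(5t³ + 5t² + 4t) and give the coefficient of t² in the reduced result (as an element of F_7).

Multiply in F_7[t]: (5t³ + t² + 2t + 6)·(5t³ + 5t² + 4t) = 4t⁶ + 2t⁵ + 2t³ + 3t² + 3t.
Reduce using t⁴ ≡ 6t³ + 5t² + 2t + 5 (mod t⁴ + t³ + 2t² + 5t + 2).
Reduced: 6t³ + 3t² + 2t + 5.

3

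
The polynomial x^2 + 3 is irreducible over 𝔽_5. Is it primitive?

Write f(x) = x^2 + 3.
|GF(5^2)^×| = 5^2 − 1 = 24. Prime factorization: 24 = 2^3·3.
f is primitive ⇔ x has order 24 in GF(5)[x]/(f), i.e. x^(24/q) ≠ 1 for each prime q | 24.
x^(12) mod f = 4.
x^(8) mod f = 1
Since x^(8) = 1, the order of x divides 8 < 24; not primitive.

No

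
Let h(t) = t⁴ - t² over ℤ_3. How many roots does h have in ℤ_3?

Evaluate at each of the 3 elements of ℤ_3:
h(0) = 0 → root; h(1) = 0 → root; h(2) = 0 → root.
Roots: {0, 1, 2}.

3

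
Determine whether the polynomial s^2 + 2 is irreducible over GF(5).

Write h(s) = s^2 + 2.
Check for roots in GF(5): h(0) = 2; h(1) = 3; h(2) = 1; h(3) = 1; h(4) = 3.
No roots. A degree-2 polynomial over a field with no linear factor is irreducible.

Yes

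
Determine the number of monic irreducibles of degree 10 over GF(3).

Gauss's count: N_{3}(10) = (1/10) Σ_{d|10} μ(10/d)·3^d.
Divisors of 10: 1, 2, 5, 10; μ(10/d) for each: 1, -1, -1, 1.
Σ = 3^1 − 3^2 − 3^5 + 3^10 = 58800.
N = 58800/10 = 5880.

5880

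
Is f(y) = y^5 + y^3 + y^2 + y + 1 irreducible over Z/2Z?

Check for roots in Z/2Z: f(0) = 1; f(1) = 1.
No roots, so no linear factors.
Monic irreducibles of degree 2 over GF(2): y^2 + y + 1.
None of them divide f (all give nonzero remainder).
No irreducible factor of degree ≤ 2 exists, so f is irreducible over GF(2).

Yes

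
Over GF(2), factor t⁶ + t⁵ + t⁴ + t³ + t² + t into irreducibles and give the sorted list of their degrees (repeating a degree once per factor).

Write f(t) = t⁶ + t⁵ + t⁴ + t³ + t² + t.
Roots in GF(2): f(0) = 0 → root; f(1) = 0 → root.
Linear factors from roots: (t), (t + 1).
Complete factorization: f(t) = (t)·(t + 1)·(t² + t + 1)^2.
Factor degrees with multiplicity: 1 + 1 + 2 + 2 = 6.

1, 1, 2, 2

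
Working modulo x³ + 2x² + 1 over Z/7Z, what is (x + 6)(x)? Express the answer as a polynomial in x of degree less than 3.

Multiply in Z/7Z[x]: (x + 6)·(x) = x² + 6x.
Reduced: x² + 6x.

x^2 + 6x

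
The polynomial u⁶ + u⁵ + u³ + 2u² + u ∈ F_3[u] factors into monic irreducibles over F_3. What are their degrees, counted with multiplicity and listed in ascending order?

Write g(u) = u⁶ + u⁵ + u³ + 2u² + u.
Roots in F_3: g(0) = 0 → root; g(1) = 0 → root; g(2) = 0 → root.
Linear factors from roots: (u), (u + 2), (u + 1).
Complete factorization: g(u) = (u)·(u + 1)·(u + 2)·(u³ + u² + u + 2).
Factor degrees with multiplicity: 1 + 1 + 1 + 3 = 6.

1, 1, 1, 3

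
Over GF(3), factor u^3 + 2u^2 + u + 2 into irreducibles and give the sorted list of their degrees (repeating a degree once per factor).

1, 2

Write g(u) = u^3 + 2u^2 + u + 2.
Roots in GF(3): g(0) = 2; g(1) = 0 → root; g(2) = 2.
Linear factors from roots: (u + 2).
Complete factorization: g(u) = (u + 2)·(u^2 + 1).
Factor degrees with multiplicity: 1 + 2 = 3.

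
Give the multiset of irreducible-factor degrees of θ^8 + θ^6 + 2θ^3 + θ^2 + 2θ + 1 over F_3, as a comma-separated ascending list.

Write f(θ) = θ^8 + θ^6 + 2θ^3 + θ^2 + 2θ + 1.
Roots in F_3: f(0) = 1; f(1) = 2; f(2) = 0 → root.
Linear factors from roots: (θ + 1).
Complete factorization: f(θ) = (θ + 1)·(θ^2 + 1)·(θ^2 + θ + 2)·(θ^3 + θ^2 + θ + 2).
Factor degrees with multiplicity: 1 + 2 + 2 + 3 = 8.

1, 2, 2, 3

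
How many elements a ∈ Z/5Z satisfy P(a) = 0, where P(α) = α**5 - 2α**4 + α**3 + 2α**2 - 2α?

4

Evaluate at each of the 5 elements of Z/5Z:
P(0) = 0 → root; P(1) = 0 → root; P(2) = 2; P(3) = 0 → root; P(4) = 0 → root.
Roots: {0, 1, 3, 4}.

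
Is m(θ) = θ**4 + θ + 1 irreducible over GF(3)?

Check for roots in GF(3): m(0) = 1; m(1) = 0 → root; m(2) = 1.
m(1) = 0, so (θ − 1) divides m(θ); m is reducible.

No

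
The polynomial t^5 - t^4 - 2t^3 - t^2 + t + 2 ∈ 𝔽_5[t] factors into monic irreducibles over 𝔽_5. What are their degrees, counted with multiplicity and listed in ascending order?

Write g(t) = t^5 - t^4 - 2t^3 - t^2 + t + 2.
Roots in 𝔽_5: g(0) = 2; g(1) = 0 → root; g(2) = 0 → root; g(3) = 4; g(4) = 0 → root.
Linear factors from roots: (t - 1), (t - 2), (t + 1).
Complete factorization: g(t) = (t + 1)·(t - 2)·(t - 1)·(t^2 + t + 1).
Factor degrees with multiplicity: 1 + 1 + 1 + 2 = 5.

1, 1, 1, 2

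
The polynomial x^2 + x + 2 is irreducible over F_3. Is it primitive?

Write f(x) = x^2 + x + 2.
|GF(3^2)^×| = 3^2 − 1 = 8. Prime factorization: 8 = 2^3.
f is primitive ⇔ x has order 8 in GF(3)[x]/(f), i.e. x^(8/q) ≠ 1 for each prime q | 8.
x^(4) mod f = 2.
None equal 1, so x has full order 8; f is primitive.

Yes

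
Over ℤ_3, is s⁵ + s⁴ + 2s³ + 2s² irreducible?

Write f(s) = s⁵ + s⁴ + 2s³ + 2s².
Check for roots in ℤ_3: f(0) = 0 → root; f(1) = 0 → root; f(2) = 0 → root.
f(0) = 0, so (s) divides f(s); f is reducible.

No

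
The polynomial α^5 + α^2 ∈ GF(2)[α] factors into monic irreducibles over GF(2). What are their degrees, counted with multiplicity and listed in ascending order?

1, 1, 1, 2

Write h(α) = α^5 + α^2.
Roots in GF(2): h(0) = 0 → root; h(1) = 0 → root.
Linear factors from roots: (α), (α + 1).
Complete factorization: h(α) = (α + 1)·(α)^2·(α^2 + α + 1).
Factor degrees with multiplicity: 1 + 1 + 1 + 2 = 5.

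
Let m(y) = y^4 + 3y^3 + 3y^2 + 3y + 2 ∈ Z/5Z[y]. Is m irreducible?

No

Check for roots in Z/5Z: m(0) = 2; m(1) = 2; m(2) = 0 → root; m(3) = 0 → root; m(4) = 0 → root.
m(2) = 0, so (y − 2) divides m(y); m is reducible.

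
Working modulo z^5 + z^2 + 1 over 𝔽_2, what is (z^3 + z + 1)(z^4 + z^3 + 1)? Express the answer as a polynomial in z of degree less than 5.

Multiply in 𝔽_2[z]: (z^3 + z + 1)·(z^4 + z^3 + 1) = z^7 + z^6 + z^5 + z + 1.
Reduce using z^5 ≡ z^2 + 1 (mod z^5 + z^2 + 1).
Reduced: z^4 + z^3.

z^4 + z^3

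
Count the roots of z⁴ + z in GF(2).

Write h(z) = z⁴ + z.
Evaluate at each of the 2 elements of GF(2):
h(0) = 0 → root; h(1) = 0 → root.
Roots: {0, 1}.

2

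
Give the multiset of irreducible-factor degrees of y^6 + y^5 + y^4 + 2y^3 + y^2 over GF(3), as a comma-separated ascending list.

Write f(y) = y^6 + y^5 + y^4 + 2y^3 + y^2.
Roots in GF(3): f(0) = 0 → root; f(1) = 0 → root; f(2) = 0 → root.
Linear factors from roots: (y), (y + 2), (y + 1).
Complete factorization: f(y) = (y + 1)·(y + 2)·(y)^2·(y^2 + y + 2).
Factor degrees with multiplicity: 1 + 1 + 1 + 1 + 2 = 6.

1, 1, 1, 1, 2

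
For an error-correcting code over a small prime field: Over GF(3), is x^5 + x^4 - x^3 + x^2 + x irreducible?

No

Write g(x) = x^5 + x^4 - x^3 + x^2 + x.
Check for roots in GF(3): g(0) = 0 → root; g(1) = 0 → root; g(2) = 1.
g(0) = 0, so (x) divides g(x); g is reducible.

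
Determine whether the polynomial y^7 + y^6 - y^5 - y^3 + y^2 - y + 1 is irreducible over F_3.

Yes

Write f(y) = y^7 + y^6 - y^5 - y^3 + y^2 - y + 1.
Check for roots in F_3: f(0) = 1; f(1) = 1; f(2) = 2.
No roots, so no linear factors.
Monic irreducibles of degree 2 over GF(3): y^2 + 1, y^2 + y - 1, y^2 - y - 1.
None of them divide f (all give nonzero remainder).
Degree-3 irreducible divisors: test the 8 monic irreducibles of degree 3 over GF(3).
None of them divide f (all give nonzero remainder).
No irreducible factor of degree ≤ 3 exists, so f is irreducible over GF(3).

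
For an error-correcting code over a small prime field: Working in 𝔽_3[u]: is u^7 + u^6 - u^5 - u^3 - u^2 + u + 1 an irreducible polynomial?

Write h(u) = u^7 + u^6 - u^5 - u^3 - u^2 + u + 1.
Check for roots in 𝔽_3: h(0) = 1; h(1) = 1; h(2) = 1.
No roots, so no linear factors.
Monic irreducibles of degree 2 over GF(3): u^2 + 1, u^2 + u - 1, u^2 - u - 1.
None of them divide h (all give nonzero remainder).
Degree-3 irreducible divisors: test the 8 monic irreducibles of degree 3 over GF(3).
None of them divide h (all give nonzero remainder).
No irreducible factor of degree ≤ 3 exists, so h is irreducible over GF(3).

Yes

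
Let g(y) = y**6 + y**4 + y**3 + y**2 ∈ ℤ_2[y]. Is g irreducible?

No

Check for roots in ℤ_2: g(0) = 0 → root; g(1) = 0 → root.
g(0) = 0, so (y) divides g(y); g is reducible.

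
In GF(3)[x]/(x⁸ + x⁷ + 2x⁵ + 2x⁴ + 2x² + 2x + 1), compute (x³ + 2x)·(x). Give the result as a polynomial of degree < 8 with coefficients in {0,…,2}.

Multiply in GF(3)[x]: (x³ + 2x)·(x) = x⁴ + 2x².
Reduced: x⁴ + 2x².

x^4 + 2x^2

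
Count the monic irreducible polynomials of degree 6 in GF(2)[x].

9

x^(2^6) − x is the product of all monic irreducibles of degree dividing 6; Möbius inversion gives N = (1/6) Σ μ(6/d)·2^d.
Divisors of 6: 1, 2, 3, 6; μ(6/d) for each: 1, -1, -1, 1.
Σ = 2^1 − 2^2 − 2^3 + 2^6 = 54.
N = 54/6 = 9.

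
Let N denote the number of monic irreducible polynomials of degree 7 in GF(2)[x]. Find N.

By the necklace-counting formula, N_2(7) = (1/7) Σ_{d|7} μ(7/d)·2^d.
Divisors of 7: 1, 7; μ(7/d) for each: -1, 1.
Σ = − 2^1 + 2^7 = 126.
N = 126/7 = 18.

18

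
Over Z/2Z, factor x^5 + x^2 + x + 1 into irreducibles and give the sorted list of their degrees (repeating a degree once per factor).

Write h(x) = x^5 + x^2 + x + 1.
Roots in Z/2Z: h(0) = 1; h(1) = 0 → root.
Linear factors from roots: (x + 1).
Complete factorization: h(x) = (x + 1)^2·(x^3 + x + 1).
Factor degrees with multiplicity: 1 + 1 + 3 = 5.

1, 1, 3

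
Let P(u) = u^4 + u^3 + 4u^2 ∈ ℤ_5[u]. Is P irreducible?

Check for roots in ℤ_5: P(0) = 0 → root; P(1) = 1; P(2) = 0 → root; P(3) = 4; P(4) = 4.
P(0) = 0, so (u) divides P(u); P is reducible.

No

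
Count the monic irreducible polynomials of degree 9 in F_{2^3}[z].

x^(8^9) − x is the product of all monic irreducibles of degree dividing 9; Möbius inversion gives N = (1/9) Σ μ(9/d)·8^d.
Divisors of 9: 1, 3, 9; μ(9/d) for each: 0, -1, 1.
Σ = − 8^3 + 8^9 = 134217216.
N = 134217216/9 = 14913024.

14913024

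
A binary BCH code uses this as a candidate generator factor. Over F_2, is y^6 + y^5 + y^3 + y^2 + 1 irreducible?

Write P(y) = y^6 + y^5 + y^3 + y^2 + 1.
Check for roots in F_2: P(0) = 1; P(1) = 1.
No roots, so no linear factors.
Monic irreducibles of degree 2 over GF(2): y^2 + y + 1.
None of them divide P (all give nonzero remainder).
Monic irreducibles of degree 3 over GF(2): y^3 + y + 1, y^3 + y^2 + 1.
None of them divide P (all give nonzero remainder).
No irreducible factor of degree ≤ 3 exists, so P is irreducible over GF(2).

Yes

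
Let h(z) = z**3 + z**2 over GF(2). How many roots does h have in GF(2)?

2

Evaluate at each of the 2 elements of GF(2):
h(0) = 0 → root; h(1) = 0 → root.
Roots: {0, 1}.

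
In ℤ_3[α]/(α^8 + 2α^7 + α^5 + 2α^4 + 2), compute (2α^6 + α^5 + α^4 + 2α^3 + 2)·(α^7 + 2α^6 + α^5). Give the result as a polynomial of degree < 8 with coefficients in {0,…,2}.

Multiply in ℤ_3[α]: (2α^6 + α^5 + α^4 + 2α^3 + 2)·(α^7 + 2α^6 + α^5) = 2α^13 + 2α^12 + 2α^11 + 2α^10 + 2α^9 + 2α^8 + 2α^7 + α^6 + 2α^5.
Reduce using α^8 ≡ α^7 + 2α^5 + α^4 + 1 (mod α^8 + 2α^7 + α^5 + 2α^4 + 2).
Reduced: 2α^7 + α^6 + α^5 + α^4.

2α^7 + α^6 + α^5 + α^4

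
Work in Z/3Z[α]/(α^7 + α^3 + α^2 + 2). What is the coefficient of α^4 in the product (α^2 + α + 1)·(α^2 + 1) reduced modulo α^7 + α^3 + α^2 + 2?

1

Multiply in Z/3Z[α]: (α^2 + α + 1)·(α^2 + 1) = α^4 + α^3 + 2α^2 + α + 1.
Reduced: α^4 + α^3 + 2α^2 + α + 1.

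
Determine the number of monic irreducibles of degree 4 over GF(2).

The number of monic irreducibles of degree 4 over GF(2) is (1/4)·Σ_{d∣4} μ(4/d) 2^d.
Divisors of 4: 1, 2, 4; μ(4/d) for each: 0, -1, 1.
Σ = − 2^2 + 2^4 = 12.
N = 12/4 = 3.

3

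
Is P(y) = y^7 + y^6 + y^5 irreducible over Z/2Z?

No

Check for roots in Z/2Z: P(0) = 0 → root; P(1) = 1.
P(0) = 0, so (y) divides P(y); P is reducible.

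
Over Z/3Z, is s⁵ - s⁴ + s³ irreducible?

No

Write P(s) = s⁵ - s⁴ + s³.
Check for roots in Z/3Z: P(0) = 0 → root; P(1) = 1; P(2) = 0 → root.
P(0) = 0, so (s) divides P(s); P is reducible.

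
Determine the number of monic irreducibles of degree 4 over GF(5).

x^(5^4) − x is the product of all monic irreducibles of degree dividing 4; Möbius inversion gives N = (1/4) Σ μ(4/d)·5^d.
Divisors of 4: 1, 2, 4; μ(4/d) for each: 0, -1, 1.
Σ = − 5^2 + 5^4 = 600.
N = 600/4 = 150.

150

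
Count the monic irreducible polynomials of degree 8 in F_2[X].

The number of monic irreducibles of degree 8 over GF(2) is (1/8)·Σ_{d∣8} μ(8/d) 2^d.
Divisors of 8: 1, 2, 4, 8; μ(8/d) for each: 0, 0, -1, 1.
Σ = − 2^4 + 2^8 = 240.
N = 240/8 = 30.

30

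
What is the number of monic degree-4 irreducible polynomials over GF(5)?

The number of monic irreducibles of degree 4 over GF(5) is (1/4)·Σ_{d∣4} μ(4/d) 5^d.
Divisors of 4: 1, 2, 4; μ(4/d) for each: 0, -1, 1.
Σ = − 5^2 + 5^4 = 600.
N = 600/4 = 150.

150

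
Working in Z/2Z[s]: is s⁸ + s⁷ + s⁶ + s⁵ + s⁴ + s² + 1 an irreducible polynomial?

Yes

Write g(s) = s⁸ + s⁷ + s⁶ + s⁵ + s⁴ + s² + 1.
Check for roots in Z/2Z: g(0) = 1; g(1) = 1.
No roots, so no linear factors.
Monic irreducibles of degree 2 over GF(2): s² + s + 1.
None of them divide g (all give nonzero remainder).
Monic irreducibles of degree 3 over GF(2): s³ + s + 1, s³ + s² + 1.
None of them divide g (all give nonzero remainder).
Monic irreducibles of degree 4 over GF(2): s⁴ + s + 1, s⁴ + s³ + 1, s⁴ + s³ + s² + s + 1.
None of them divide g (all give nonzero remainder).
No irreducible factor of degree ≤ 4 exists, so g is irreducible over GF(2).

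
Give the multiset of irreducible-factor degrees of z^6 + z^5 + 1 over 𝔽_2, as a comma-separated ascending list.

6

Write f(z) = z^6 + z^5 + 1.
Roots in 𝔽_2: f(0) = 1; f(1) = 1.
Complete factorization: f(z) = (z^6 + z^5 + 1).
Factor degrees with multiplicity: 6 = 6.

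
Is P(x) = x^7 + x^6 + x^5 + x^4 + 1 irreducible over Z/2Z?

Check for roots in Z/2Z: P(0) = 1; P(1) = 1.
No roots, so no linear factors.
Monic irreducibles of degree 2 over GF(2): x^2 + x + 1.
None of them divide P (all give nonzero remainder).
Monic irreducibles of degree 3 over GF(2): x^3 + x + 1, x^3 + x^2 + 1.
None of them divide P (all give nonzero remainder).
No irreducible factor of degree ≤ 3 exists, so P is irreducible over GF(2).

Yes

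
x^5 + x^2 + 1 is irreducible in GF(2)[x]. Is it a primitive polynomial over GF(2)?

Yes

Write f(x) = x^5 + x^2 + 1.
|GF(2^5)^×| = 2^5 − 1 = 31. Prime factorization: 31 = 31.
f is primitive ⇔ x has order 31 in GF(2)[x]/(f), i.e. x^(31/q) ≠ 1 for each prime q | 31.
x^(1) mod f = x.
None equal 1, so x has full order 31; f is primitive.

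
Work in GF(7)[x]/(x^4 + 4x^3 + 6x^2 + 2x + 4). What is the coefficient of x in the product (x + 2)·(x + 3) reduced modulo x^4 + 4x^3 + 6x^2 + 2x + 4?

Multiply in GF(7)[x]: (x + 2)·(x + 3) = x^2 + 5x + 6.
Reduced: x^2 + 5x + 6.

5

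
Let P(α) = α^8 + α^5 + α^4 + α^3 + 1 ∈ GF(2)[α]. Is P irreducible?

Yes

Check for roots in GF(2): P(0) = 1; P(1) = 1.
No roots, so no linear factors.
Monic irreducibles of degree 2 over GF(2): α^2 + α + 1.
None of them divide P (all give nonzero remainder).
Monic irreducibles of degree 3 over GF(2): α^3 + α + 1, α^3 + α^2 + 1.
None of them divide P (all give nonzero remainder).
Monic irreducibles of degree 4 over GF(2): α^4 + α + 1, α^4 + α^3 + 1, α^4 + α^3 + α^2 + α + 1.
None of them divide P (all give nonzero remainder).
No irreducible factor of degree ≤ 4 exists, so P is irreducible over GF(2).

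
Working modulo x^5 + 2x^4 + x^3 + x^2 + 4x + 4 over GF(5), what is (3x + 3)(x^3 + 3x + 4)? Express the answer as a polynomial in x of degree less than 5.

Multiply in GF(5)[x]: (3x + 3)·(x^3 + 3x + 4) = 3x^4 + 3x^3 + 4x^2 + x + 2.
Reduced: 3x^4 + 3x^3 + 4x^2 + x + 2.

3x^4 + 3x^3 + 4x^2 + x + 2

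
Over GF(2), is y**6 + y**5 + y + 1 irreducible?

No

Write P(y) = y**6 + y**5 + y + 1.
Check for roots in GF(2): P(0) = 1; P(1) = 0 → root.
P(1) = 0, so (y − 1) divides P(y); P is reducible.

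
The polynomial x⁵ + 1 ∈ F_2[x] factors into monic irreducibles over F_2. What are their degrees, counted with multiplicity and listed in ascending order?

1, 4

Write g(x) = x⁵ + 1.
Roots in F_2: g(0) = 1; g(1) = 0 → root.
Linear factors from roots: (x + 1).
Complete factorization: g(x) = (x + 1)·(x⁴ + x³ + x² + x + 1).
Factor degrees with multiplicity: 1 + 4 = 5.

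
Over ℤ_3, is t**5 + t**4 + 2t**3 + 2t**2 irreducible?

No

Write m(t) = t**5 + t**4 + 2t**3 + 2t**2.
Check for roots in ℤ_3: m(0) = 0 → root; m(1) = 0 → root; m(2) = 0 → root.
m(0) = 0, so (t) divides m(t); m is reducible.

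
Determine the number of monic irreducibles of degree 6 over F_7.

x^(7^6) − x is the product of all monic irreducibles of degree dividing 6; Möbius inversion gives N = (1/6) Σ μ(6/d)·7^d.
Divisors of 6: 1, 2, 3, 6; μ(6/d) for each: 1, -1, -1, 1.
Σ = 7^1 − 7^2 − 7^3 + 7^6 = 117264.
N = 117264/6 = 19544.

19544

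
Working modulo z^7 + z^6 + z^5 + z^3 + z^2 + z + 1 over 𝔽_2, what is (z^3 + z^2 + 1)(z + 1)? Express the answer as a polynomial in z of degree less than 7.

z^4 + z^2 + z + 1

Multiply in 𝔽_2[z]: (z^3 + z^2 + 1)·(z + 1) = z^4 + z^2 + z + 1.
Reduced: z^4 + z^2 + z + 1.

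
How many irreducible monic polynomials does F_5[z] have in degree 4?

150

The number of monic irreducibles of degree 4 over GF(5) is (1/4)·Σ_{d∣4} μ(4/d) 5^d.
Divisors of 4: 1, 2, 4; μ(4/d) for each: 0, -1, 1.
Σ = − 5^2 + 5^4 = 600.
N = 600/4 = 150.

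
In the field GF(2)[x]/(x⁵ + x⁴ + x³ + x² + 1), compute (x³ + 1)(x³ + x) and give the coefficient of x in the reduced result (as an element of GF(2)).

0

Multiply in GF(2)[x]: (x³ + 1)·(x³ + x) = x⁶ + x⁴ + x³ + x.
Reduce using x⁵ ≡ x⁴ + x³ + x² + 1 (mod x⁵ + x⁴ + x³ + x² + 1).
Reduced: x⁴ + x³ + x² + 1.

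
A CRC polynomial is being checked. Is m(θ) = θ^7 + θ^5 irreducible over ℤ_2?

No

Check for roots in ℤ_2: m(0) = 0 → root; m(1) = 0 → root.
m(0) = 0, so (θ) divides m(θ); m is reducible.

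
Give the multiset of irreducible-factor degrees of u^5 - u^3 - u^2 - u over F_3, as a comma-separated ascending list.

Write f(u) = u^5 - u^3 - u^2 - u.
Roots in F_3: f(0) = 0 → root; f(1) = 1; f(2) = 0 → root.
Linear factors from roots: (u), (u + 1).
Complete factorization: f(u) = (u)·(u + 1)^2·(u^2 + u - 1).
Factor degrees with multiplicity: 1 + 1 + 1 + 2 = 5.

1, 1, 1, 2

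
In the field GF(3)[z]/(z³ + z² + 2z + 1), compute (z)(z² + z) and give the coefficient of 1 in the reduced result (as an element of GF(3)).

2

Multiply in GF(3)[z]: (z)·(z² + z) = z³ + z².
Reduce using z³ ≡ 2z² + z + 2 (mod z³ + z² + 2z + 1).
Reduced: z + 2.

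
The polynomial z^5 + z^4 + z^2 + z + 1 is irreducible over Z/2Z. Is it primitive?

Write f(z) = z^5 + z^4 + z^2 + z + 1.
|GF(2^5)^×| = 2^5 − 1 = 31. Prime factorization: 31 = 31.
f is primitive ⇔ z has order 31 in GF(2)[z]/(f), i.e. z^(31/q) ≠ 1 for each prime q | 31.
z^(1) mod f = z.
None equal 1, so z has full order 31; f is primitive.

Yes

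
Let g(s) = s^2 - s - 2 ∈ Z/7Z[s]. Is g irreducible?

No

Check for roots in Z/7Z: g(0) = 5; g(1) = 5; g(2) = 0 → root; g(3) = 4; g(4) = 3; g(5) = 4; g(6) = 0 → root.
g(2) = 0, so (s − 2) divides g(s); g is reducible.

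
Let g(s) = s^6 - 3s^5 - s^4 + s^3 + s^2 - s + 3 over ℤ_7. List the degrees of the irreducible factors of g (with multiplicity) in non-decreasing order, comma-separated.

1, 1, 1, 3

Linear factors from roots: (s - 2), (s + 3), (s + 1).
Complete factorization: g(s) = (s + 1)·(s + 3)·(s - 2)·(s^3 + 2s^2 + 3).
Factor degrees with multiplicity: 1 + 1 + 1 + 3 = 6.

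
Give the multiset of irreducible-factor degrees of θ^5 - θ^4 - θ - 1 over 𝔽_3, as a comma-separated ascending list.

5

Write h(θ) = θ^5 - θ^4 - θ - 1.
Roots in 𝔽_3: h(0) = 2; h(1) = 1; h(2) = 1.
Complete factorization: h(θ) = (θ^5 - θ^4 - θ - 1).
Factor degrees with multiplicity: 5 = 5.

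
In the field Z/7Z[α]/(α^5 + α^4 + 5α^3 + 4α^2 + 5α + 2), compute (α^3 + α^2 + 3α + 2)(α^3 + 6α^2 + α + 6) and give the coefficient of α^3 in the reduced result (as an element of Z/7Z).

Multiply in Z/7Z[α]: (α^3 + α^2 + 3α + 2)·(α^3 + 6α^2 + α + 6) = α^6 + 3α^4 + 6α^3 + 6α + 5.
Reduce using α^5 ≡ 6α^4 + 2α^3 + 3α^2 + 2α + 5 (mod α^5 + α^4 + 5α^3 + 4α^2 + 5α + 2).
Reduced: 6α^4 + 6α^2 + 2α.

0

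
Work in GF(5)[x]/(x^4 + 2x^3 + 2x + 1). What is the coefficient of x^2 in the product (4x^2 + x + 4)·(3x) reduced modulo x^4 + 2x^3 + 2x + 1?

Multiply in GF(5)[x]: (4x^2 + x + 4)·(3x) = 2x^3 + 3x^2 + 2x.
Reduced: 2x^3 + 3x^2 + 2x.

3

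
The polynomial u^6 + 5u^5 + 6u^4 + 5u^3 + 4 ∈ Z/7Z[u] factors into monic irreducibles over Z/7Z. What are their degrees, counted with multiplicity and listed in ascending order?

Write f(u) = u^6 + 5u^5 + 6u^4 + 5u^3 + 4.
Linear factors from roots: (u + 6), (u + 5), (u + 4).
Complete factorization: f(u) = (u + 4)·(u + 5)·(u + 6)^2·(u^2 + 5u + 3).
Factor degrees with multiplicity: 1 + 1 + 1 + 1 + 2 = 6.

1, 1, 1, 1, 2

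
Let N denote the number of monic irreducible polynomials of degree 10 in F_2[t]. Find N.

99

The number of monic irreducibles of degree 10 over GF(2) is (1/10)·Σ_{d∣10} μ(10/d) 2^d.
Divisors of 10: 1, 2, 5, 10; μ(10/d) for each: 1, -1, -1, 1.
Σ = 2^1 − 2^2 − 2^5 + 2^10 = 990.
N = 990/10 = 99.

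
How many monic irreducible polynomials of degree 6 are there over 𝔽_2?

By the necklace-counting formula, N_2(6) = (1/6) Σ_{d|6} μ(6/d)·2^d.
Divisors of 6: 1, 2, 3, 6; μ(6/d) for each: 1, -1, -1, 1.
Σ = 2^1 − 2^2 − 2^3 + 2^6 = 54.
N = 54/6 = 9.

9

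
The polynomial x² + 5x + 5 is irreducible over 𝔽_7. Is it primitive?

Write f(x) = x² + 5x + 5.
|GF(7^2)^×| = 7^2 − 1 = 48. Prime factorization: 48 = 2^4·3.
f is primitive ⇔ x has order 48 in GF(7)[x]/(f), i.e. x^(48/q) ≠ 1 for each prime q | 48.
x^(24) mod f = 6.
x^(16) mod f = 4.
None equal 1, so x has full order 48; f is primitive.

Yes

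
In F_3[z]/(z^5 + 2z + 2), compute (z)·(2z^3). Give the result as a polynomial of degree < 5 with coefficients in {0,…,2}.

Multiply in F_3[z]: (z)·(2z^3) = 2z^4.
Reduced: 2z^4.

2z^4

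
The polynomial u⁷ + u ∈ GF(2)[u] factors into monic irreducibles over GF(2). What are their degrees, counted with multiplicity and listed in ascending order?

1, 1, 1, 2, 2

Write h(u) = u⁷ + u.
Roots in GF(2): h(0) = 0 → root; h(1) = 0 → root.
Linear factors from roots: (u), (u + 1).
Complete factorization: h(u) = (u)·(u + 1)^2·(u² + u + 1)^2.
Factor degrees with multiplicity: 1 + 1 + 1 + 2 + 2 = 7.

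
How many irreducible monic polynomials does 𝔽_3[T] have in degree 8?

810

The number of monic irreducibles of degree 8 over GF(3) is (1/8)·Σ_{d∣8} μ(8/d) 3^d.
Divisors of 8: 1, 2, 4, 8; μ(8/d) for each: 0, 0, -1, 1.
Σ = − 3^4 + 3^8 = 6480.
N = 6480/8 = 810.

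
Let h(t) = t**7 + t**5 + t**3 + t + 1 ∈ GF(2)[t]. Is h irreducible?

Yes

Check for roots in GF(2): h(0) = 1; h(1) = 1.
No roots, so no linear factors.
Monic irreducibles of degree 2 over GF(2): t**2 + t + 1.
None of them divide h (all give nonzero remainder).
Monic irreducibles of degree 3 over GF(2): t**3 + t + 1, t**3 + t**2 + 1.
None of them divide h (all give nonzero remainder).
No irreducible factor of degree ≤ 3 exists, so h is irreducible over GF(2).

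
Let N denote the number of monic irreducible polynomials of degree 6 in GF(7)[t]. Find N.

19544

x^(7^6) − x is the product of all monic irreducibles of degree dividing 6; Möbius inversion gives N = (1/6) Σ μ(6/d)·7^d.
Divisors of 6: 1, 2, 3, 6; μ(6/d) for each: 1, -1, -1, 1.
Σ = 7^1 − 7^2 − 7^3 + 7^6 = 117264.
N = 117264/6 = 19544.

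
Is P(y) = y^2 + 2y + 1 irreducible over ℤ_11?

Check each element of ℤ_11 for a root: P(0)=1, P(1)=4, P(2)=9, P(3)=5, P(4)=3, P(5)=3, P(6)=5, P(7)=9, P(8)=4, P(9)=1, P(10)=0.
P(10) = 0, so (y − 10) divides P(y); P is reducible.

No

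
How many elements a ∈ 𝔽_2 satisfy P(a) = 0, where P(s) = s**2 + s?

2

Evaluate at each of the 2 elements of 𝔽_2:
P(0) = 0 → root; P(1) = 0 → root.
Roots: {0, 1}.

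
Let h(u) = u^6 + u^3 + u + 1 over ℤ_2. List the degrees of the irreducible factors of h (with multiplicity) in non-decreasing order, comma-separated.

Roots in ℤ_2: h(0) = 1; h(1) = 0 → root.
Linear factors from roots: (u + 1).
Complete factorization: h(u) = (u + 1)^3·(u^3 + u^2 + 1).
Factor degrees with multiplicity: 1 + 1 + 1 + 3 = 6.

1, 1, 1, 3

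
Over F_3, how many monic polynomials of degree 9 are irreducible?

2184

By the necklace-counting formula, N_3(9) = (1/9) Σ_{d|9} μ(9/d)·3^d.
Divisors of 9: 1, 3, 9; μ(9/d) for each: 0, -1, 1.
Σ = − 3^3 + 3^9 = 19656.
N = 19656/9 = 2184.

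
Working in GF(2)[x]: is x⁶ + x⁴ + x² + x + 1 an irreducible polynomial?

Write h(x) = x⁶ + x⁴ + x² + x + 1.
Check for roots in GF(2): h(0) = 1; h(1) = 1.
No roots, so no linear factors.
Monic irreducibles of degree 2 over GF(2): x² + x + 1.
None of them divide h (all give nonzero remainder).
Monic irreducibles of degree 3 over GF(2): x³ + x + 1, x³ + x² + 1.
None of them divide h (all give nonzero remainder).
No irreducible factor of degree ≤ 3 exists, so h is irreducible over GF(2).

Yes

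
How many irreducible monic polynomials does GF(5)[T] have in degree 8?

Gauss's count: N_{5}(8) = (1/8) Σ_{d|8} μ(8/d)·5^d.
Divisors of 8: 1, 2, 4, 8; μ(8/d) for each: 0, 0, -1, 1.
Σ = − 5^4 + 5^8 = 390000.
N = 390000/8 = 48750.

48750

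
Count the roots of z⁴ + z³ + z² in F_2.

1

Write f(z) = z⁴ + z³ + z².
Evaluate at each of the 2 elements of F_2:
f(0) = 0 → root; f(1) = 1.
Roots: {0}.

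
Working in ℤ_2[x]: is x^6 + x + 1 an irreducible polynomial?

Write h(x) = x^6 + x + 1.
Check for roots in ℤ_2: h(0) = 1; h(1) = 1.
No roots, so no linear factors.
Monic irreducibles of degree 2 over GF(2): x^2 + x + 1.
None of them divide h (all give nonzero remainder).
Monic irreducibles of degree 3 over GF(2): x^3 + x + 1, x^3 + x^2 + 1.
None of them divide h (all give nonzero remainder).
No irreducible factor of degree ≤ 3 exists, so h is irreducible over GF(2).

Yes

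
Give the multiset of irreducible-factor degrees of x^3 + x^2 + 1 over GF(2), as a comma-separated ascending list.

Write g(x) = x^3 + x^2 + 1.
Roots in GF(2): g(0) = 1; g(1) = 1.
Complete factorization: g(x) = (x^3 + x^2 + 1).
Factor degrees with multiplicity: 3 = 3.

3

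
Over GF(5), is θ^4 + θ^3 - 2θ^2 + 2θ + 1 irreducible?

Yes

Write m(θ) = θ^4 + θ^3 - 2θ^2 + 2θ + 1.
Check for roots in GF(5): m(0) = 1; m(1) = 3; m(2) = 1; m(3) = 2; m(4) = 2.
No roots, so no linear factors.
Degree-2 irreducible divisors: test the 10 monic irreducibles of degree 2 over GF(5).
None of them divide m (all give nonzero remainder).
No irreducible factor of degree ≤ 2 exists, so m is irreducible over GF(5).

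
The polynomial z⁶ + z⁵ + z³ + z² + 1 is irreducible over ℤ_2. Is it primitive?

Yes

Write f(z) = z⁶ + z⁵ + z³ + z² + 1.
|GF(2^6)^×| = 2^6 − 1 = 63. Prime factorization: 63 = 3^2·7.
f is primitive ⇔ z has order 63 in GF(2)[z]/(f), i.e. z^(63/q) ≠ 1 for each prime q | 63.
z^(21) mod f = z⁴ + z² + z + 1.
z^(9) mod f = z² + z.
None equal 1, so z has full order 63; f is primitive.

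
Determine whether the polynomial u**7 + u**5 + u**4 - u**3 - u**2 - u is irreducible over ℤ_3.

Write h(u) = u**7 + u**5 + u**4 - u**3 - u**2 - u.
Check for roots in ℤ_3: h(0) = 0 → root; h(1) = 0 → root; h(2) = 0 → root.
h(0) = 0, so (u) divides h(u); h is reducible.

No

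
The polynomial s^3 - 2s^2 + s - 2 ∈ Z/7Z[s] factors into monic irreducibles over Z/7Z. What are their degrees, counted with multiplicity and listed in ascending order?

Write f(s) = s^3 - 2s^2 + s - 2.
Linear factors from roots: (s - 2).
Complete factorization: f(s) = (s - 2)·(s^2 + 1).
Factor degrees with multiplicity: 1 + 2 = 3.

1, 2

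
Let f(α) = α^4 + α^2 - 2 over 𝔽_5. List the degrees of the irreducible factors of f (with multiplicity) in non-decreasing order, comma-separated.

1, 1, 2

Roots in 𝔽_5: f(0) = 3; f(1) = 0 → root; f(2) = 3; f(3) = 3; f(4) = 0 → root.
Linear factors from roots: (α - 1), (α + 1).
Complete factorization: f(α) = (α + 1)·(α - 1)·(α^2 + 2).
Factor degrees with multiplicity: 1 + 1 + 2 = 4.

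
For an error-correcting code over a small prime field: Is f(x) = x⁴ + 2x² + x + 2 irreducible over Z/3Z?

Check for roots in Z/3Z: f(0) = 2; f(1) = 0 → root; f(2) = 1.
f(1) = 0, so (x − 1) divides f(x); f is reducible.

No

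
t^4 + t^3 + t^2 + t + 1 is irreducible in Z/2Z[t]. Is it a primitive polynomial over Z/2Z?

Write f(t) = t^4 + t^3 + t^2 + t + 1.
|GF(2^4)^×| = 2^4 − 1 = 15. Prime factorization: 15 = 3·5.
f is primitive ⇔ t has order 15 in GF(2)[t]/(f), i.e. t^(15/q) ≠ 1 for each prime q | 15.
t^(5) mod f = 1
t^(3) mod f = t^3.
Since t^(5) = 1, the order of t divides 5 < 15; not primitive.

No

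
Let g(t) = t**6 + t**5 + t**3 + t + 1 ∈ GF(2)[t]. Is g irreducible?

No

Check for roots in GF(2): g(0) = 1; g(1) = 1.
No roots, so no linear factors.
Monic irreducibles of degree 2 over GF(2): t**2 + t + 1.
t**2 + t + 1 divides g: g(t) = (t**2 + t + 1)·(t**4 + t**2 + 1).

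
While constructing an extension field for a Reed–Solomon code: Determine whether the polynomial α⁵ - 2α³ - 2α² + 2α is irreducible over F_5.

No

Write P(α) = α⁵ - 2α³ - 2α² + 2α.
Check for roots in F_5: P(0) = 0 → root; P(1) = 4; P(2) = 2; P(3) = 2; P(4) = 2.
P(0) = 0, so (α) divides P(α); P is reducible.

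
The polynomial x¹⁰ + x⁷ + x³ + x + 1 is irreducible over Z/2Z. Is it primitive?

Yes

Write f(x) = x¹⁰ + x⁷ + x³ + x + 1.
|GF(2^10)^×| = 2^10 − 1 = 1023. Prime factorization: 1023 = 3·11·31.
f is primitive ⇔ x has order 1023 in GF(2)[x]/(f), i.e. x^(1023/q) ≠ 1 for each prime q | 1023.
x^(341) mod f = x⁹ + x⁸ + x³.
x^(93) mod f = x⁹ + x⁵ + x³ + x + 1.
x^(33) mod f = x⁷ + x⁵ + x⁴ + x³ + x² + x.
None equal 1, so x has full order 1023; f is primitive.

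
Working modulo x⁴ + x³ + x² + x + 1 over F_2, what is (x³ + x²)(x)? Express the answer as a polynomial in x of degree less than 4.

Multiply in F_2[x]: (x³ + x²)·(x) = x⁴ + x³.
Reduce using x⁴ ≡ x³ + x² + x + 1 (mod x⁴ + x³ + x² + x + 1).
Reduced: x² + x + 1.

x^2 + x + 1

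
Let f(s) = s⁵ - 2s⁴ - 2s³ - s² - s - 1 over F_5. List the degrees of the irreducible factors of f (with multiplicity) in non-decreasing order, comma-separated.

5

Roots in F_5: f(0) = 4; f(1) = 4; f(2) = 2; f(3) = 4; f(4) = 3.
Complete factorization: f(s) = (s⁵ - 2s⁴ - 2s³ - s² - s - 1).
Factor degrees with multiplicity: 5 = 5.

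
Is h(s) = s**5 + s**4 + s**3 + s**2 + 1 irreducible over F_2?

Yes

Check for roots in F_2: h(0) = 1; h(1) = 1.
No roots, so no linear factors.
Monic irreducibles of degree 2 over GF(2): s**2 + s + 1.
None of them divide h (all give nonzero remainder).
No irreducible factor of degree ≤ 2 exists, so h is irreducible over GF(2).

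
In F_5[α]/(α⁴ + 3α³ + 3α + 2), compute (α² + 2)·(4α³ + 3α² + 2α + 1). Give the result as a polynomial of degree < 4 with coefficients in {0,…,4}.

Multiply in F_5[α]: (α² + 2)·(4α³ + 3α² + 2α + 1) = 4α⁵ + 3α⁴ + 2α² + 4α + 2.
Reduce using α⁴ ≡ 2α³ + 2α + 3 (mod α⁴ + 3α³ + 3α + 2).
Reduced: 2α³ + 3α.

2α^3 + 3α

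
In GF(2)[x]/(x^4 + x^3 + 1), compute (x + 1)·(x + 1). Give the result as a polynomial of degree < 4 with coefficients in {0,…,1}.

Multiply in GF(2)[x]: (x + 1)·(x + 1) = x^2 + 1.
Reduced: x^2 + 1.

x^2 + 1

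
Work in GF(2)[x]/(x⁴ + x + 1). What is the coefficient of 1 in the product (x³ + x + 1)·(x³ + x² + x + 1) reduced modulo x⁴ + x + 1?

1

Multiply in GF(2)[x]: (x³ + x + 1)·(x³ + x² + x + 1) = x⁶ + x⁵ + x³ + 1.
Reduce using x⁴ ≡ x + 1 (mod x⁴ + x + 1).
Reduced: x + 1.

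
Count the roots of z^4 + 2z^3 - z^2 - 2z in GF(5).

Write h(z) = z^4 + 2z^3 - z^2 - 2z.
Evaluate at each of the 5 elements of GF(5):
h(0) = 0 → root; h(1) = 0 → root; h(2) = 4; h(3) = 0 → root; h(4) = 0 → root.
Roots: {0, 1, 3, 4}.

4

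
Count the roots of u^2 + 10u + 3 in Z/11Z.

Write f(u) = u^2 + 10u + 3.
Evaluate at each of the 11 elements of Z/11Z:
f(0) = 3; f(1) = 3; f(2) = 5; f(3) = 9; f(4) = 4; f(5) = 1; f(6) = 0 → root; f(7) = 1; f(8) = 4; f(9) = 9; f(10) = 5.
Roots: {6}.

1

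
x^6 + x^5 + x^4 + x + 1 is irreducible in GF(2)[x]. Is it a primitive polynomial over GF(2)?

Write f(x) = x^6 + x^5 + x^4 + x + 1.
|GF(2^6)^×| = 2^6 − 1 = 63. Prime factorization: 63 = 3^2·7.
f is primitive ⇔ x has order 63 in GF(2)[x]/(f), i.e. x^(63/q) ≠ 1 for each prime q | 63.
x^(21) mod f = x^4 + x^3 + 1.
x^(9) mod f = x^5 + x^2 + x + 1.
None equal 1, so x has full order 63; f is primitive.

Yes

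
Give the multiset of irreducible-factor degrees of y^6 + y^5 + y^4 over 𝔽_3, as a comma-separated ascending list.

1, 1, 1, 1, 1, 1

Write g(y) = y^6 + y^5 + y^4.
Roots in 𝔽_3: g(0) = 0 → root; g(1) = 0 → root; g(2) = 1.
Linear factors from roots: (y), (y - 1).
Complete factorization: g(y) = (y - 1)^2·(y)^4.
Factor degrees with multiplicity: 1 + 1 + 1 + 1 + 1 + 1 = 6.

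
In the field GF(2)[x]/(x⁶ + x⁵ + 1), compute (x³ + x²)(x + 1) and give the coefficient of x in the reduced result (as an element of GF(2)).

0

Multiply in GF(2)[x]: (x³ + x²)·(x + 1) = x⁴ + x².
Reduced: x⁴ + x².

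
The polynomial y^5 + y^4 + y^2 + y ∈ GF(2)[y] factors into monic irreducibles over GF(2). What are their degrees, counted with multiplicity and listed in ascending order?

Write g(y) = y^5 + y^4 + y^2 + y.
Roots in GF(2): g(0) = 0 → root; g(1) = 0 → root.
Linear factors from roots: (y), (y + 1).
Complete factorization: g(y) = (y)·(y + 1)^2·(y^2 + y + 1).
Factor degrees with multiplicity: 1 + 1 + 1 + 2 = 5.

1, 1, 1, 2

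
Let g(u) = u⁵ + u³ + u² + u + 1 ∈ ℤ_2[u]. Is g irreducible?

Yes

Check for roots in ℤ_2: g(0) = 1; g(1) = 1.
No roots, so no linear factors.
Monic irreducibles of degree 2 over GF(2): u² + u + 1.
None of them divide g (all give nonzero remainder).
No irreducible factor of degree ≤ 2 exists, so g is irreducible over GF(2).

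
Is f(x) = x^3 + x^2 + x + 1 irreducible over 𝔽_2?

No

Check for roots in 𝔽_2: f(0) = 1; f(1) = 0 → root.
f(1) = 0, so (x − 1) divides f(x); f is reducible.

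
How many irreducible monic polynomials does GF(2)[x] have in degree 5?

The number of monic irreducibles of degree 5 over GF(2) is (1/5)·Σ_{d∣5} μ(5/d) 2^d.
Divisors of 5: 1, 5; μ(5/d) for each: -1, 1.
Σ = − 2^1 + 2^5 = 30.
N = 30/5 = 6.

6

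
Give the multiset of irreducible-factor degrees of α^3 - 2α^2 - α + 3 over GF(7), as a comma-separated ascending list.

Write h(α) = α^3 - 2α^2 - α + 3.
Complete factorization: h(α) = (α^3 - 2α^2 - α + 3).
Factor degrees with multiplicity: 3 = 3.

3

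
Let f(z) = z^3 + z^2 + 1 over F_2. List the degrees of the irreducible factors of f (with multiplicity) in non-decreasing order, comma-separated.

3

Roots in F_2: f(0) = 1; f(1) = 1.
Complete factorization: f(z) = (z^3 + z^2 + 1).
Factor degrees with multiplicity: 3 = 3.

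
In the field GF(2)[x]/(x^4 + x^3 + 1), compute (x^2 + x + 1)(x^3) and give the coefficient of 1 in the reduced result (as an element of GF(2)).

0

Multiply in GF(2)[x]: (x^2 + x + 1)·(x^3) = x^5 + x^4 + x^3.
Reduce using x^4 ≡ x^3 + 1 (mod x^4 + x^3 + 1).
Reduced: x^3 + x.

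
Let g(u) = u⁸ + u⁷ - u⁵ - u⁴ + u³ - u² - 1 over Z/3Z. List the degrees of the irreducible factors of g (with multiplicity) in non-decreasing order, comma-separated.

Roots in Z/3Z: g(0) = 2; g(1) = 2; g(2) = 0 → root.
Linear factors from roots: (u + 1).
Complete factorization: g(u) = (u + 1)^2·(u² - u - 1)·(u² + 1)^2.
Factor degrees with multiplicity: 1 + 1 + 2 + 2 + 2 = 8.

1, 1, 2, 2, 2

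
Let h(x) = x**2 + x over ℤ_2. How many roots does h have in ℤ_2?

Evaluate at each of the 2 elements of ℤ_2:
h(0) = 0 → root; h(1) = 0 → root.
Roots: {0, 1}.

2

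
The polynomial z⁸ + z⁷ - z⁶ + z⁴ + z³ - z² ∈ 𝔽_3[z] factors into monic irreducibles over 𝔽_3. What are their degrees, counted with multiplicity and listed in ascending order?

Write f(z) = z⁸ + z⁷ - z⁶ + z⁴ + z³ - z².
Roots in 𝔽_3: f(0) = 0 → root; f(1) = 2; f(2) = 1.
Linear factors from roots: (z).
Complete factorization: f(z) = (z)^2·(z² - z - 1)·(z² + z - 1)^2.
Factor degrees with multiplicity: 1 + 1 + 2 + 2 + 2 = 8.

1, 1, 2, 2, 2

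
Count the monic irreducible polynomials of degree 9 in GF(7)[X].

By the necklace-counting formula, N_7(9) = (1/9) Σ_{d|9} μ(9/d)·7^d.
Divisors of 9: 1, 3, 9; μ(9/d) for each: 0, -1, 1.
Σ = − 7^3 + 7^9 = 40353264.
N = 40353264/9 = 4483696.

4483696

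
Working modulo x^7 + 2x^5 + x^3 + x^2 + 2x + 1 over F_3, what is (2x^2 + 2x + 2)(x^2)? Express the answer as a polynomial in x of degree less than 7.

2x^4 + 2x^3 + 2x^2

Multiply in F_3[x]: (2x^2 + 2x + 2)·(x^2) = 2x^4 + 2x^3 + 2x^2.
Reduced: 2x^4 + 2x^3 + 2x^2.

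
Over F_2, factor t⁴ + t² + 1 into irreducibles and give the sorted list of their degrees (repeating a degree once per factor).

2, 2

Write g(t) = t⁴ + t² + 1.
Roots in F_2: g(0) = 1; g(1) = 1.
Complete factorization: g(t) = (t² + t + 1)^2.
Factor degrees with multiplicity: 2 + 2 = 4.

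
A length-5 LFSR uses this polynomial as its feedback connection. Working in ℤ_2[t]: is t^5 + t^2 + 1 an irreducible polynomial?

Yes

Write g(t) = t^5 + t^2 + 1.
Check for roots in ℤ_2: g(0) = 1; g(1) = 1.
No roots, so no linear factors.
Monic irreducibles of degree 2 over GF(2): t^2 + t + 1.
None of them divide g (all give nonzero remainder).
No irreducible factor of degree ≤ 2 exists, so g is irreducible over GF(2).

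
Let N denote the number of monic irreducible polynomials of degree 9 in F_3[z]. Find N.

2184

Gauss's count: N_{3}(9) = (1/9) Σ_{d|9} μ(9/d)·3^d.
Divisors of 9: 1, 3, 9; μ(9/d) for each: 0, -1, 1.
Σ = − 3^3 + 3^9 = 19656.
N = 19656/9 = 2184.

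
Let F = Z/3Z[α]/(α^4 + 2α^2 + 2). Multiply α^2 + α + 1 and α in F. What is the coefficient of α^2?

Multiply in Z/3Z[α]: (α^2 + α + 1)·(α) = α^3 + α^2 + α.
Reduced: α^3 + α^2 + α.

1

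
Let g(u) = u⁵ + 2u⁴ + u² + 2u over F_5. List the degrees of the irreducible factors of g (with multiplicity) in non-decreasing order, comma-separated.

Roots in F_5: g(0) = 0 → root; g(1) = 1; g(2) = 2; g(3) = 0 → root; g(4) = 0 → root.
Linear factors from roots: (u), (u + 2), (u + 1).
Complete factorization: g(u) = (u)·(u + 1)·(u + 2)·(u² - u + 1).
Factor degrees with multiplicity: 1 + 1 + 1 + 2 = 5.

1, 1, 1, 2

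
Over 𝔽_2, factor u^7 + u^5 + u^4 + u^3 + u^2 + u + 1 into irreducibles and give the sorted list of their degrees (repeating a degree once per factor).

Write g(u) = u^7 + u^5 + u^4 + u^3 + u^2 + u + 1.
Roots in 𝔽_2: g(0) = 1; g(1) = 1.
Complete factorization: g(u) = (u^7 + u^5 + u^4 + u^3 + u^2 + u + 1).
Factor degrees with multiplicity: 7 = 7.

7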